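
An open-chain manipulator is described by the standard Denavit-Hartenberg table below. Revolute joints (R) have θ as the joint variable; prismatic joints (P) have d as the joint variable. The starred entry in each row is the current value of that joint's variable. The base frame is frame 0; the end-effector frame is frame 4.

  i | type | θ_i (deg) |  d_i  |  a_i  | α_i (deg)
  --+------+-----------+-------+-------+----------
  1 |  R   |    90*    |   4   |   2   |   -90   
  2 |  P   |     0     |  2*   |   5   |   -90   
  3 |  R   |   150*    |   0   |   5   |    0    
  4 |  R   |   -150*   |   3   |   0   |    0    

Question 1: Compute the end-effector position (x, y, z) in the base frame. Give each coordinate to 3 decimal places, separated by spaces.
after link 1: o_1 = (0.0000, 2.0000, 4.0000)
after link 2: o_2 = (-2.0000, 7.0000, 4.0000)
after link 3: o_3 = (0.5000, 2.6699, 4.0000)
after link 4: o_4 = (0.5000, 2.6699, 1.0000)

0.500 2.670 1.000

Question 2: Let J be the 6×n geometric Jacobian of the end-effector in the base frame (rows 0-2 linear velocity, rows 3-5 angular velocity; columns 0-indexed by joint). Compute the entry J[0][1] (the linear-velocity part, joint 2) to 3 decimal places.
-1.000

prismatic axis z_1 = (-1.0000,0.0000,0.0000)
J_v[:, 1] = z_1; J_ω[:, 1] = (0,0,0)
entry J[0][1] = -1.0000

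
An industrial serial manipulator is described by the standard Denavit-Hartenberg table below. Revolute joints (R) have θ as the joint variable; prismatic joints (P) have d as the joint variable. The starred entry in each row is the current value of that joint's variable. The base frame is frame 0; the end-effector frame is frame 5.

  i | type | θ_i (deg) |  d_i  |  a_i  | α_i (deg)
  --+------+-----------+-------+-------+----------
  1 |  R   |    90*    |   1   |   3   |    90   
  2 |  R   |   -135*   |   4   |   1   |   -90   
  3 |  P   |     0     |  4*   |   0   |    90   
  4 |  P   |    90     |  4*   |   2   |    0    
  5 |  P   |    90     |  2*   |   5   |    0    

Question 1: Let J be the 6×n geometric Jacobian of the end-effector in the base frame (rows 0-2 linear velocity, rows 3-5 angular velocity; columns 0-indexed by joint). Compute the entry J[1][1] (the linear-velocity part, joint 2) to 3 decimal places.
1.414

axis z_1 = (1.0000,-0.0000,0.0000); lever o_n−o_1 = (10.0000,7.0711,-1.4142)
cross product → J_v[:, 1] = (-0.0000,1.4142,7.0711)
J_ω[:, 1] = z_1
entry J[1][1] = 1.4142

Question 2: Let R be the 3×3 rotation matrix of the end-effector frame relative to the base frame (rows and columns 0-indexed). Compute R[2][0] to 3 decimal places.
End-effector x-axis (col 0 of R) = (-0.0000,0.7071,0.7071)
R[2][0] = 0.7071

0.707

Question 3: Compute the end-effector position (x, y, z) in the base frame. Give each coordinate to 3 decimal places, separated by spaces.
10.000 10.071 -0.414

after link 1: o_1 = (0.0000, 3.0000, 1.0000)
after link 2: o_2 = (4.0000, 2.2929, 0.2929)
after link 3: o_3 = (4.0000, 5.1213, -2.5355)
after link 4: o_4 = (8.0000, 6.5355, -3.9497)
after link 5: o_5 = (10.0000, 10.0711, -0.4142)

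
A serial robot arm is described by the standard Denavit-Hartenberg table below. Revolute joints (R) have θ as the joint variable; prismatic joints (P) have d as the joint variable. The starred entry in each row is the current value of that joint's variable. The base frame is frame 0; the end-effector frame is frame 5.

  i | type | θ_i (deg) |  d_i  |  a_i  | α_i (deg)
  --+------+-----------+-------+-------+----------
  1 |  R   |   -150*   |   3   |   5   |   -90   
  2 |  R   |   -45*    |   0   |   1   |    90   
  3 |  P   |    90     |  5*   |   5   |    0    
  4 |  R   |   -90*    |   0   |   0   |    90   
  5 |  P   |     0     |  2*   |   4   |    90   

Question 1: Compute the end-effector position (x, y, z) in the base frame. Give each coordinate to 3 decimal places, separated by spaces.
-2.830 -5.098 10.071

after link 1: o_1 = (-4.3301, -2.5000, 3.0000)
after link 2: o_2 = (-4.9425, -2.8536, 3.7071)
after link 3: o_3 = (0.6194, -5.4159, 7.2426)
after link 4: o_4 = (0.6194, -5.4159, 7.2426)
after link 5: o_5 = (-2.8301, -5.0981, 10.0711)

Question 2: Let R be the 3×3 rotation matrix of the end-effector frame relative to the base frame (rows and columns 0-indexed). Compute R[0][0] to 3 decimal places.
End-effector x-axis (col 0 of R) = (-0.6124,-0.3536,0.7071)
R[0][0] = -0.6124

-0.612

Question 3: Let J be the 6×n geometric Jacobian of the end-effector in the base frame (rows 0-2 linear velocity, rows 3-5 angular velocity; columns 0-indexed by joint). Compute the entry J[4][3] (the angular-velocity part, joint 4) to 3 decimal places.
0.354

axis z_3 = (0.6124,0.3536,0.7071); lever o_n−o_3 = (-3.4495,0.3178,2.8284)
cross product → J_v[:, 3] = (0.7753,-4.1712,1.4142)
J_ω[:, 3] = z_3
entry J[4][3] = 0.3536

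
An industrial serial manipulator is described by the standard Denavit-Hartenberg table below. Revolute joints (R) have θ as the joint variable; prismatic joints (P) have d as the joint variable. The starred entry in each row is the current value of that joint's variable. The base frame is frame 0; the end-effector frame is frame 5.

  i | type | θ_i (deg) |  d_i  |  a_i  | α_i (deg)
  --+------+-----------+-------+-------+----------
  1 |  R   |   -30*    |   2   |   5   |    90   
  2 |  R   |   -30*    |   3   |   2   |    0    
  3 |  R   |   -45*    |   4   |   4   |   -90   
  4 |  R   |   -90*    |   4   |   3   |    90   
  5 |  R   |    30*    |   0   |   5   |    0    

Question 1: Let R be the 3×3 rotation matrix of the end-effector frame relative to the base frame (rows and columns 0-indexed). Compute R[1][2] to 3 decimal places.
End-effector z-axis (col 2 of R) = (-0.2241,0.1294,0.9659)
R[1][2] = 0.1294

0.129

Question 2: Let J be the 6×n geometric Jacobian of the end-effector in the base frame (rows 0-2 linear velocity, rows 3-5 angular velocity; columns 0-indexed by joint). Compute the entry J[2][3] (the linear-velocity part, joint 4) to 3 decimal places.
-7.080

axis z_3 = (0.8365,-0.4830,0.2588); lever o_n−o_3 = (1.7723,-9.4873,1.6823)
cross product → J_v[:, 3] = (1.6430,-0.9486,-7.0804)
J_ω[:, 3] = z_3
entry J[2][3] = -7.0804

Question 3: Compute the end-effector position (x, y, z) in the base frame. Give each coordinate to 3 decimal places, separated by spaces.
after link 1: o_1 = (4.3301, -2.5000, 2.0000)
after link 2: o_2 = (4.3301, -5.9641, 1.0000)
after link 3: o_3 = (3.2267, -9.9458, -2.8637)
after link 4: o_4 = (5.0728, -14.4758, -1.8284)
after link 5: o_5 = (4.9990, -19.4332, -1.1814)

4.999 -19.433 -1.181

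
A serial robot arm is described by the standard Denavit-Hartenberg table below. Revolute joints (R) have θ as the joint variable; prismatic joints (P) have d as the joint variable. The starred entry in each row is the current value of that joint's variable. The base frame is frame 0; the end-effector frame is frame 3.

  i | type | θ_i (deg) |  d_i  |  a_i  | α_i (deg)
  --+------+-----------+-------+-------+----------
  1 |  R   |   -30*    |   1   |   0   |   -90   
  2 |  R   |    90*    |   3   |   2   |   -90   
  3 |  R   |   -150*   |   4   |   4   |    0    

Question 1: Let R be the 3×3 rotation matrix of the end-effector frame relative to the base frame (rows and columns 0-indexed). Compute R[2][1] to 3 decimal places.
End-effector y-axis (col 1 of R) = (0.4330,0.7500,-0.5000)
R[2][1] = -0.5000

-0.500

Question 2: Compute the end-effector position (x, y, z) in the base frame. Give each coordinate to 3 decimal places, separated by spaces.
after link 1: o_1 = (0.0000, 0.0000, 1.0000)
after link 2: o_2 = (1.5000, 2.5981, -1.0000)
after link 3: o_3 = (-0.9641, 6.3301, 2.4641)

-0.964 6.330 2.464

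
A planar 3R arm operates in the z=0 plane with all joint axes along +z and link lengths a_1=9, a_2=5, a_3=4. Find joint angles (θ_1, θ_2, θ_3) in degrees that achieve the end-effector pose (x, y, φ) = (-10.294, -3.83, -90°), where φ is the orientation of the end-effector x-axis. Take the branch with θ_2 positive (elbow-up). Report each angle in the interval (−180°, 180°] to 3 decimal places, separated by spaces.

149.999 90.003 29.998

wrist centre = target − a_3·(cos φ, sin φ) = (-10.2940, 0.1700)
cos θ_2 = (105.9953−9²−5²)/(2·9·5) = -0.0001; θ_2 = 90.0030° (elbow-up)
β = atan2(0.1700,-10.2940) = 179.0539°; ψ = atan2(5.0000,8.9997) = 29.0553°
θ_1 = β − ψ = 149.9986°
θ_3 = φ − θ_1 − θ_2 = 29.9985° (wrapped to (-180°,180°])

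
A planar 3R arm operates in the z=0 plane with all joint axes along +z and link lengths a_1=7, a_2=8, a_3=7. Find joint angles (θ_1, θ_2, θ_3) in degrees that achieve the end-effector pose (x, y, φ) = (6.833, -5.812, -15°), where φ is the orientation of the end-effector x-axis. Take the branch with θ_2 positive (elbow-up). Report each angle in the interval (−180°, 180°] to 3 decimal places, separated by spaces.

-177.945 149.998 12.948

wrist centre = target − a_3·(cos φ, sin φ) = (0.0715, -4.0003)
cos θ_2 = (16.0072−7²−8²)/(2·7·8) = -0.8660; θ_2 = 149.9979° (elbow-up)
β = atan2(-4.0003,0.0715) = -88.9757°; ψ = atan2(4.0003,0.0719) = 88.9696°
θ_1 = β − ψ = -177.9454°
θ_3 = φ − θ_1 − θ_2 = 12.9475° (wrapped to (-180°,180°])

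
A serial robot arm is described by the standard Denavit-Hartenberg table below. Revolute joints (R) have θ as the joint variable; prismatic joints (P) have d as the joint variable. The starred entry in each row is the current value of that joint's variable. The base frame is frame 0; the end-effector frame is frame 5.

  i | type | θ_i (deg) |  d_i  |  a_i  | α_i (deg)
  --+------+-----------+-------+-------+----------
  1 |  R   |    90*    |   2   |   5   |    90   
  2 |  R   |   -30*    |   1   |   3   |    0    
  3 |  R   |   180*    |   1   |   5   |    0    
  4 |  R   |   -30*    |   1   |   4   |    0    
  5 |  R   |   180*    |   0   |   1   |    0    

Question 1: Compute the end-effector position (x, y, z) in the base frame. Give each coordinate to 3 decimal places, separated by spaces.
3.000 1.768 5.598

after link 1: o_1 = (0.0000, 5.0000, 2.0000)
after link 2: o_2 = (1.0000, 7.5981, 0.5000)
after link 3: o_3 = (2.0000, 3.2679, 3.0000)
after link 4: o_4 = (3.0000, 1.2679, 6.4641)
after link 5: o_5 = (3.0000, 1.7679, 5.5981)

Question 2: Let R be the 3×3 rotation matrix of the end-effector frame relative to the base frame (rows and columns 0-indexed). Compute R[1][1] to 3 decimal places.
End-effector y-axis (col 1 of R) = (0.0000,0.8660,0.5000)
R[1][1] = 0.8660

0.866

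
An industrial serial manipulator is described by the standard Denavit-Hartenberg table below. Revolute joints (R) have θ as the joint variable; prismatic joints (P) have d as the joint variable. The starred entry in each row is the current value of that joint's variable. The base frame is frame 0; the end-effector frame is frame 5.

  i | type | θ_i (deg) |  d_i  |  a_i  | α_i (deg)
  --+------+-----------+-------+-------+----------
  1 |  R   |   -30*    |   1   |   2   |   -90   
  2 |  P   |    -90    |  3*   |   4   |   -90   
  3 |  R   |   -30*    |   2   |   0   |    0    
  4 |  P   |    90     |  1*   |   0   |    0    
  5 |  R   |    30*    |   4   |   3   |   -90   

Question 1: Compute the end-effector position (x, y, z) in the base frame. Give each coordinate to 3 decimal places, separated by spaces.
7.794 -4.500 5.000

after link 1: o_1 = (1.7321, -1.0000, 1.0000)
after link 2: o_2 = (3.2321, 1.5981, 5.0000)
after link 3: o_3 = (4.9641, 0.5981, 5.0000)
after link 4: o_4 = (5.8301, 0.0981, 5.0000)
after link 5: o_5 = (7.7942, -4.5000, 5.0000)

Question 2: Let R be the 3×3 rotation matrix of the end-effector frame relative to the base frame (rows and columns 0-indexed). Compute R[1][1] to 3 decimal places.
End-effector y-axis (col 1 of R) = (-0.8660,0.5000,0.0000)
R[1][1] = 0.5000

0.500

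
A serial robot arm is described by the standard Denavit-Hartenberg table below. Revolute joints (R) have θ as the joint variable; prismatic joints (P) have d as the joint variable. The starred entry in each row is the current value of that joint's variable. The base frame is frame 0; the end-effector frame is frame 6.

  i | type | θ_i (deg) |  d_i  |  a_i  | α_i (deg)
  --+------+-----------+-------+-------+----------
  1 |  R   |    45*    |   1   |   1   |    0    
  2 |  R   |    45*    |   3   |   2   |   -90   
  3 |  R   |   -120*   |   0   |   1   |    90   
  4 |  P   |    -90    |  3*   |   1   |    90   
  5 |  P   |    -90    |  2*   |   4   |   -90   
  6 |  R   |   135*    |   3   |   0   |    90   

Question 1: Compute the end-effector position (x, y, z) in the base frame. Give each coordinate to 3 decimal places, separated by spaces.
4.707 4.073 3.634

after link 1: o_1 = (0.7071, 0.7071, 1.0000)
after link 2: o_2 = (0.7071, 2.7071, 4.0000)
after link 3: o_3 = (0.7071, 2.2071, 4.8660)
after link 4: o_4 = (1.7071, -0.3910, 3.3660)
after link 5: o_5 = (1.7071, 4.0731, 3.6340)
after link 6: o_6 = (4.7071, 4.0731, 3.6340)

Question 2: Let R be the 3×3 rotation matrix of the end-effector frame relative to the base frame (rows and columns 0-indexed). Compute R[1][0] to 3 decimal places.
End-effector x-axis (col 0 of R) = (-0.0000,-0.9659,0.2588)
R[1][0] = -0.9659

-0.966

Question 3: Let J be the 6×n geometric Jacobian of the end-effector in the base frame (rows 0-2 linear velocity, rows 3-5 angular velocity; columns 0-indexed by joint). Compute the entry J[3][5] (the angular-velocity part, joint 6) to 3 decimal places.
axis z_5 = (1.0000,-0.0000,-0.0000); lever o_n−o_5 = (3.0000,-0.0000,-0.0000)
cross product → J_v[:, 5] = (0.0000,0.0000,0.0000)
J_ω[:, 5] = z_5
entry J[3][5] = 1.0000

1.000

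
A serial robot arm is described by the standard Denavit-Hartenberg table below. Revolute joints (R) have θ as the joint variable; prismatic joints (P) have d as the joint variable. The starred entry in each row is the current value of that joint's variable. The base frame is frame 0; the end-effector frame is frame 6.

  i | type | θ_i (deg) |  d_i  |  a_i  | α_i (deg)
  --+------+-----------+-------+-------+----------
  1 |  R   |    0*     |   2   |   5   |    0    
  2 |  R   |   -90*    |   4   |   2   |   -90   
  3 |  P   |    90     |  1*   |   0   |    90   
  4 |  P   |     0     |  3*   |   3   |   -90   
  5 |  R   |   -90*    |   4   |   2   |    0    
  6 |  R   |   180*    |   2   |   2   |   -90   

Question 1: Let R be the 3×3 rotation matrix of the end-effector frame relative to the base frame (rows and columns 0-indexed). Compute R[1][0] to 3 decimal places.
End-effector x-axis (col 0 of R) = (-0.0000,1.0000,-0.0000)
R[1][0] = 1.0000

1.000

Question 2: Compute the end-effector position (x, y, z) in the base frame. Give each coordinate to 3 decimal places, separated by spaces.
12.000 -5.000 3.000

after link 1: o_1 = (5.0000, 0.0000, 2.0000)
after link 2: o_2 = (5.0000, -2.0000, 6.0000)
after link 3: o_3 = (6.0000, -2.0000, 6.0000)
after link 4: o_4 = (6.0000, -5.0000, 3.0000)
after link 5: o_5 = (10.0000, -7.0000, 3.0000)
after link 6: o_6 = (12.0000, -5.0000, 3.0000)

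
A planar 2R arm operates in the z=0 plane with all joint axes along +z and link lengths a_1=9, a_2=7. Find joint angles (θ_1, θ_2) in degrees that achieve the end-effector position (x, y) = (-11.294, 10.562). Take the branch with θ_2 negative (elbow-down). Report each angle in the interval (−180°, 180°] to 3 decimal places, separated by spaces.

150.003 -30.008

cos θ_2 = (239.1103−9²−7²)/(2·9·7) = 0.8660; θ_2 = -30.0081° (elbow-down)
β = atan2(10.5620,-11.2940) = 136.9182°; ψ = atan2(-3.5009,15.0617) = -13.0852°
θ_1 = β − ψ = 150.0034°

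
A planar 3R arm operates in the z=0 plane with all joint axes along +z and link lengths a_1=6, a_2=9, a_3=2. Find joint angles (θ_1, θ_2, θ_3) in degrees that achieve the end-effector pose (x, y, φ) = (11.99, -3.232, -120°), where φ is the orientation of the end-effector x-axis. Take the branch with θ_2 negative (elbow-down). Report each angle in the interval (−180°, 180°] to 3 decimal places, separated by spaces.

30.004 -60.006 -89.998

wrist centre = target − a_3·(cos φ, sin φ) = (12.9900, -1.4999)
cos θ_2 = (170.9899−6²−9²)/(2·6·9) = 0.4999; θ_2 = -60.0062° (elbow-down)
β = atan2(-1.4999,12.9900) = -6.5867°; ψ = atan2(-7.7947,10.4992) = -36.5907°
θ_1 = β − ψ = 30.0039°
θ_3 = φ − θ_1 − θ_2 = -89.9978° (wrapped to (-180°,180°])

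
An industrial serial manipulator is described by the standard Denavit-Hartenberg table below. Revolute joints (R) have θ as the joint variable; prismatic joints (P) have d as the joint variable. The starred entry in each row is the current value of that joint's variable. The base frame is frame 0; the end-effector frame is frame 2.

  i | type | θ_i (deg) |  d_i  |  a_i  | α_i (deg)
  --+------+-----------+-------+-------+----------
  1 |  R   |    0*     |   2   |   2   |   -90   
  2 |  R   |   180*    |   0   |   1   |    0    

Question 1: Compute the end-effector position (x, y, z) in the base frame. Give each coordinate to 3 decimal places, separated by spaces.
1.000 0.000 2.000

after link 1: o_1 = (2.0000, 0.0000, 2.0000)
after link 2: o_2 = (1.0000, 0.0000, 2.0000)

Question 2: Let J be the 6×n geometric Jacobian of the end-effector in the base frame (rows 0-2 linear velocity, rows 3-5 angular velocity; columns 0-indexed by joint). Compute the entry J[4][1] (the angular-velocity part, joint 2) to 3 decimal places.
axis z_1 = (0.0000,1.0000,0.0000); lever o_n−o_1 = (-1.0000,0.0000,-0.0000)
cross product → J_v[:, 1] = (-0.0000,-0.0000,1.0000)
J_ω[:, 1] = z_1
entry J[4][1] = 1.0000

1.000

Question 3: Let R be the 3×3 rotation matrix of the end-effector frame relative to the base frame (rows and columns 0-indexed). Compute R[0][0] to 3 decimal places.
End-effector x-axis (col 0 of R) = (-1.0000,0.0000,-0.0000)
R[0][0] = -1.0000

-1.000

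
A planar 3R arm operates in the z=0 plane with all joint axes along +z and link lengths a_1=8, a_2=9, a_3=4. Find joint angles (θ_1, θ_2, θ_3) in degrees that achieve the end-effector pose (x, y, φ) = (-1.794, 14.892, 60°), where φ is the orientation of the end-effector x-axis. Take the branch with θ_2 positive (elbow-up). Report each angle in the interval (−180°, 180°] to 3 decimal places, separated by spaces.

59.997 90.003 -90.001

wrist centre = target − a_3·(cos φ, sin φ) = (-3.7940, 11.4279)
cos θ_2 = (144.9913−8²−9²)/(2·8·9) = -0.0001; θ_2 = 90.0035° (elbow-up)
β = atan2(11.4279,-3.7940) = 108.3659°; ψ = atan2(9.0000,7.9995) = 48.3684°
θ_1 = β − ψ = 59.9975°
θ_3 = φ − θ_1 − θ_2 = -90.0010° (wrapped to (-180°,180°])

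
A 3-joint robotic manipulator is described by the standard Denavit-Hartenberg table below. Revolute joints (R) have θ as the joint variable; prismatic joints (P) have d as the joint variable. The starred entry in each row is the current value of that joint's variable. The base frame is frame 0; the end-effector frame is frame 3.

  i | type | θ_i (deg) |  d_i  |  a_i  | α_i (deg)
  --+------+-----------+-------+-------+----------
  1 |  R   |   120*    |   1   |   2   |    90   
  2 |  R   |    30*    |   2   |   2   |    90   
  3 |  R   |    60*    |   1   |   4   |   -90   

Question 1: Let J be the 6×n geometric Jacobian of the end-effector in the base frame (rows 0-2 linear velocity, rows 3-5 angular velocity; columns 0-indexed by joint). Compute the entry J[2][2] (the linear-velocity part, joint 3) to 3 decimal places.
-1.732

axis z_2 = (-0.2500,0.4330,-0.8660); lever o_n−o_2 = (1.8840,3.6651,0.1340)
cross product → J_v[:, 2] = (3.2321,-1.5981,-1.7321)
J_ω[:, 2] = z_2
entry J[2][2] = -1.7321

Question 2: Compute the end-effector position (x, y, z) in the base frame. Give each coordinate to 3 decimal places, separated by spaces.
after link 1: o_1 = (-1.0000, 1.7321, 1.0000)
after link 2: o_2 = (-0.1340, 4.2321, 2.0000)
after link 3: o_3 = (1.7500, 7.8971, 2.1340)

1.750 7.897 2.134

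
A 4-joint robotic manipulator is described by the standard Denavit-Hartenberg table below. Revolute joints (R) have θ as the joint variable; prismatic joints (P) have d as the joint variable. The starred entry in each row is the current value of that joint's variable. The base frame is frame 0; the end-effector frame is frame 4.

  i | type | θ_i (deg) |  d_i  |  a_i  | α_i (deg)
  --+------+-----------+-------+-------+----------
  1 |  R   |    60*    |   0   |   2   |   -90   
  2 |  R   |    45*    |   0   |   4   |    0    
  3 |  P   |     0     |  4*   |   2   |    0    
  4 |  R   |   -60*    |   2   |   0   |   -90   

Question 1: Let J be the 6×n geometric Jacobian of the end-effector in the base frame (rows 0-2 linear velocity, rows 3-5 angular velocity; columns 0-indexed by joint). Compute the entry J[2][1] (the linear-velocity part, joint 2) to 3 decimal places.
axis z_1 = (-0.8660,0.5000,0.0000); lever o_n−o_1 = (-3.0748,6.6742,-4.2426)
cross product → J_v[:, 1] = (-2.1213,-3.6742,-4.2426)
J_ω[:, 1] = z_1
entry J[2][1] = -4.2426

-4.243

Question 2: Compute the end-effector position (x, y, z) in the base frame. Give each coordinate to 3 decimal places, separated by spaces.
-2.075 8.406 -4.243

after link 1: o_1 = (1.0000, 1.7321, 0.0000)
after link 2: o_2 = (2.4142, 4.1815, -2.8284)
after link 3: o_3 = (-0.3428, 7.4063, -4.2426)
after link 4: o_4 = (-2.0748, 8.4063, -4.2426)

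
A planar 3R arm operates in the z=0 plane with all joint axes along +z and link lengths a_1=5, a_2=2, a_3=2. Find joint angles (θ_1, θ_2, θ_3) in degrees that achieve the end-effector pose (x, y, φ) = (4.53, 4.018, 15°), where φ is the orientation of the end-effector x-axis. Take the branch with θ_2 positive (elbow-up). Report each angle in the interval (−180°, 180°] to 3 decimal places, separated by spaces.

30.002 119.990 -134.992

wrist centre = target − a_3·(cos φ, sin φ) = (2.5981, 3.5004)
cos θ_2 = (19.0029−5²−2²)/(2·5·2) = -0.4999; θ_2 = 119.9904° (elbow-up)
β = atan2(3.5004,2.5981) = 53.4153°; ψ = atan2(1.7322,4.0003) = 23.4137°
θ_1 = β − ψ = 30.0016°
θ_3 = φ − θ_1 − θ_2 = -134.9919° (wrapped to (-180°,180°])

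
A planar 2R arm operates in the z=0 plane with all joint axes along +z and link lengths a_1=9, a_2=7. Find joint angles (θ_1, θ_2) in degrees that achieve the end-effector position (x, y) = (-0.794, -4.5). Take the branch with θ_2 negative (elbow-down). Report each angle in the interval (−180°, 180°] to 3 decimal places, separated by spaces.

cos θ_2 = (20.8804−9²−7²)/(2·9·7) = -0.8660; θ_2 = -150.0003° (elbow-down)
β = atan2(-4.5000,-0.7940) = -100.0065°; ψ = atan2(-3.5000,2.9378) = -49.9906°
θ_1 = β − ψ = -50.0160°

-50.016 -150.000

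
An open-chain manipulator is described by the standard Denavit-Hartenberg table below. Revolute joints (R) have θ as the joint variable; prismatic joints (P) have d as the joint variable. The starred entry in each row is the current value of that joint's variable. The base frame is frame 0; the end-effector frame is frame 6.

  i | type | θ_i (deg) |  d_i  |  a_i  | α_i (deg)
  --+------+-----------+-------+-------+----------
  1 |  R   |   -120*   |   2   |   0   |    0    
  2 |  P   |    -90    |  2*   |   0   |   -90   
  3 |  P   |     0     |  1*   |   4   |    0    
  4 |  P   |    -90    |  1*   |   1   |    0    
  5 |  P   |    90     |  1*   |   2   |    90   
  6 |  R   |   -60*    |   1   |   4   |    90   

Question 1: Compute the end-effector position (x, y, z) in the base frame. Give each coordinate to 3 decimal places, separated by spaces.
-6.696 4.402 6.000

after link 1: o_1 = (0.0000, 0.0000, 2.0000)
after link 2: o_2 = (0.0000, 0.0000, 4.0000)
after link 3: o_3 = (-3.9641, 1.1340, 4.0000)
after link 4: o_4 = (-4.4641, 0.2679, 5.0000)
after link 5: o_5 = (-6.6962, 0.4019, 5.0000)
after link 6: o_6 = (-6.6962, 4.4019, 6.0000)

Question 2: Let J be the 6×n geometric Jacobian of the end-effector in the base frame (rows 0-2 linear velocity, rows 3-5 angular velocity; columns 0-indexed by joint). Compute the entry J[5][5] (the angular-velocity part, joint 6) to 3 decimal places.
axis z_5 = (0.0000,0.0000,1.0000); lever o_n−o_5 = (-0.0000,4.0000,1.0000)
cross product → J_v[:, 5] = (-4.0000,-0.0000,0.0000)
J_ω[:, 5] = z_5
entry J[5][5] = 1.0000

1.000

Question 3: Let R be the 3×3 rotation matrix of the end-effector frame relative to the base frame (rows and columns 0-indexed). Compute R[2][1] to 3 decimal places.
1.000

End-effector y-axis (col 1 of R) = (-0.0000,-0.0000,1.0000)
R[2][1] = 1.0000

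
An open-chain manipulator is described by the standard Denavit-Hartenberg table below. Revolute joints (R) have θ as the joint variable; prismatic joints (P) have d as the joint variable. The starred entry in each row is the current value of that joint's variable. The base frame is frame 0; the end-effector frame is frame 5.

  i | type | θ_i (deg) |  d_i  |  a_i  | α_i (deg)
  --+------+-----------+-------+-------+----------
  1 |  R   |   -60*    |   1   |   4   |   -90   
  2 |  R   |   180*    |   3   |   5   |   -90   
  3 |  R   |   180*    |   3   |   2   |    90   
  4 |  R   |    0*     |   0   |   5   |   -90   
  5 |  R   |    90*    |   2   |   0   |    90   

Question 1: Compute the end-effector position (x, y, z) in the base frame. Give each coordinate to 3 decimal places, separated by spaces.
5.598 -3.696 6.000

after link 1: o_1 = (2.0000, -3.4641, 1.0000)
after link 2: o_2 = (2.0981, 2.3660, 1.0000)
after link 3: o_3 = (3.0981, 0.6340, 4.0000)
after link 4: o_4 = (5.5981, -3.6962, 4.0000)
after link 5: o_5 = (5.5981, -3.6962, 6.0000)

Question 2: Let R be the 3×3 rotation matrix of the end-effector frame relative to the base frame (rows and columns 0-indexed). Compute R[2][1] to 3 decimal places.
1.000

End-effector y-axis (col 1 of R) = (-0.0000,0.0000,1.0000)
R[2][1] = 1.0000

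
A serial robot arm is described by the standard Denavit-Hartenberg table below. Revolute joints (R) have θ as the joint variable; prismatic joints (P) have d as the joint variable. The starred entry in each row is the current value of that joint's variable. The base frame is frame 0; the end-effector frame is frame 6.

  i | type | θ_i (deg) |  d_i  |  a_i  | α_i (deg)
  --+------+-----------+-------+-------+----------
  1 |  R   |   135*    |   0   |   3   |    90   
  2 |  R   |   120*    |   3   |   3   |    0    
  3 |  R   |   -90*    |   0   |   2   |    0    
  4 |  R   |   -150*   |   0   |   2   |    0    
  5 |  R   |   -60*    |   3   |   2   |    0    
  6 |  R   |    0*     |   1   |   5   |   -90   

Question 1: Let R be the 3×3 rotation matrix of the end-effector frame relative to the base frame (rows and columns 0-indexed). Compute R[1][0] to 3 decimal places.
-0.707

End-effector x-axis (col 0 of R) = (0.7071,-0.7071,0.0000)
R[1][0] = -0.7071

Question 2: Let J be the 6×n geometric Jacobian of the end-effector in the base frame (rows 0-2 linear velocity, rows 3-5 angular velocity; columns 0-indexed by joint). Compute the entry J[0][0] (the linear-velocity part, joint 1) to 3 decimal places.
axis z_0 = ẑ; lever o_n−o_0 = (8.3212,1.5783,1.8660)
cross product → J_v[:, 0] = (-1.5783,8.3212,0.0000)
J_ω[:, 0] = z_0
entry J[0][0] = -1.5783

-1.578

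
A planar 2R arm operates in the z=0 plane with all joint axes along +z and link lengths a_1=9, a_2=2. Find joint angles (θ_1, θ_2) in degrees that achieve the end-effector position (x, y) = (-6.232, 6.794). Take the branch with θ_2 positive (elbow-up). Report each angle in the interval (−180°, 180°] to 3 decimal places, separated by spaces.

120.000 90.006

cos θ_2 = (84.9963−9²−2²)/(2·9·2) = -0.0001; θ_2 = 90.0060° (elbow-up)
β = atan2(6.7940,-6.2320) = 132.5295°; ψ = atan2(2.0000,8.9998) = 12.5291°
θ_1 = β − ψ = 120.0004°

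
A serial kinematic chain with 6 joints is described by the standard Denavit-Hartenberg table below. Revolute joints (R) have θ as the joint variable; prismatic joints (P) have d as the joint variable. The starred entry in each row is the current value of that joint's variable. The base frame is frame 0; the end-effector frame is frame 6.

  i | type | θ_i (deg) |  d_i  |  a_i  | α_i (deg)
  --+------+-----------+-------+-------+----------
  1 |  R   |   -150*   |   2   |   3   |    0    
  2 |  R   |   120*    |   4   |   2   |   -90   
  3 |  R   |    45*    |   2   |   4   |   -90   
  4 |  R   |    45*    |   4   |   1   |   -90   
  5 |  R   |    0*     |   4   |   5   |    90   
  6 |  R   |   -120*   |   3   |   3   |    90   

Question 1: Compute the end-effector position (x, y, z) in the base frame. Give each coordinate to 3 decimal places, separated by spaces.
-2.448 -4.096 -3.327

after link 1: o_1 = (-2.5981, -1.5000, 2.0000)
after link 2: o_2 = (-0.8660, -2.5000, 6.0000)
after link 3: o_3 = (2.5835, -2.1822, 3.1716)
after link 4: o_4 = (0.2134, -1.6303, -0.1569)
after link 5: o_5 = (-2.5355, -7.3917, -0.6569)
after link 6: o_6 = (-2.4483, -4.0960, -3.3272)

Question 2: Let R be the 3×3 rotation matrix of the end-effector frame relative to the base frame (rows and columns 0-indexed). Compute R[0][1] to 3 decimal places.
-0.612

End-effector y-axis (col 1 of R) = (-0.6124,0.3536,-0.7071)
R[0][1] = -0.6124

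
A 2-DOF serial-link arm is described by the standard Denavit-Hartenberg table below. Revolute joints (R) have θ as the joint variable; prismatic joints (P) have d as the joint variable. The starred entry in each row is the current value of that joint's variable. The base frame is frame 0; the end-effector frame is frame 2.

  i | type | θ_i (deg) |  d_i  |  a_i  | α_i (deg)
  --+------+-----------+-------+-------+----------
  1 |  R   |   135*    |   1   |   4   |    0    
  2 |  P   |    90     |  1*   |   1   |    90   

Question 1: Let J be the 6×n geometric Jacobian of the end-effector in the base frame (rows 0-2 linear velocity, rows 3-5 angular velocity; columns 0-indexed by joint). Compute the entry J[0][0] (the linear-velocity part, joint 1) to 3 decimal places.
axis z_0 = ẑ; lever o_n−o_0 = (-3.5355,2.1213,2.0000)
cross product → J_v[:, 0] = (-2.1213,-3.5355,0.0000)
J_ω[:, 0] = z_0
entry J[0][0] = -2.1213

-2.121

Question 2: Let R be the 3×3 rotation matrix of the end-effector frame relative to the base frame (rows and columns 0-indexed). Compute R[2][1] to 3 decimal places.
End-effector y-axis (col 1 of R) = (0.0000,-0.0000,1.0000)
R[2][1] = 1.0000

1.000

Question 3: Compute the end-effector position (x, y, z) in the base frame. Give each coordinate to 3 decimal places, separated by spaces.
after link 1: o_1 = (-2.8284, 2.8284, 1.0000)
after link 2: o_2 = (-3.5355, 2.1213, 2.0000)

-3.536 2.121 2.000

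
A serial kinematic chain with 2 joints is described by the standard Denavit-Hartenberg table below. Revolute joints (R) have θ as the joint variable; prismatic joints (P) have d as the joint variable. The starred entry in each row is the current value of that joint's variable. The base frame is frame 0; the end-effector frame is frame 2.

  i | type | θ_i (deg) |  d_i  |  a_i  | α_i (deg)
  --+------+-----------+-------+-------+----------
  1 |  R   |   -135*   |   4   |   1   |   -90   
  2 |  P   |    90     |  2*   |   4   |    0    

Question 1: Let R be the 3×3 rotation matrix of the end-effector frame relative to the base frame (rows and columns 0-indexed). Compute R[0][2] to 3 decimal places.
0.707

End-effector z-axis (col 2 of R) = (0.7071,-0.7071,0.0000)
R[0][2] = 0.7071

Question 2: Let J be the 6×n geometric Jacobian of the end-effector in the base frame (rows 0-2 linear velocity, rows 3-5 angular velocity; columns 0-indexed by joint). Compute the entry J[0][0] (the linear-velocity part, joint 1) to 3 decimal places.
axis z_0 = ẑ; lever o_n−o_0 = (0.7071,-2.1213,0.0000)
cross product → J_v[:, 0] = (2.1213,0.7071,-0.0000)
J_ω[:, 0] = z_0
entry J[0][0] = 2.1213

2.121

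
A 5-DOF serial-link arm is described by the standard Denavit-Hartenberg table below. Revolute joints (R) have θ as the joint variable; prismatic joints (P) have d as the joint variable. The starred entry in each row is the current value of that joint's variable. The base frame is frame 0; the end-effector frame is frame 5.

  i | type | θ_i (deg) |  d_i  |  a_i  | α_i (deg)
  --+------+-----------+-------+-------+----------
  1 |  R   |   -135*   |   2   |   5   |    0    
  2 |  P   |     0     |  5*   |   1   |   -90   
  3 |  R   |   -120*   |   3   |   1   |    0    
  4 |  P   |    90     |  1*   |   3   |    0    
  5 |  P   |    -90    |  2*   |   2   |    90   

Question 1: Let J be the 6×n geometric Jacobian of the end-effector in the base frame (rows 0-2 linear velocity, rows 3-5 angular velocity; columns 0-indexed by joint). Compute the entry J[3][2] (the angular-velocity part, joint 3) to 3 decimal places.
axis z_2 = (0.7071,-0.7071,0.0000); lever o_n−o_2 = (3.4662,-5.0191,4.0981)
cross product → J_v[:, 2] = (-2.8978,-2.8978,-1.0981)
J_ω[:, 2] = z_2
entry J[3][2] = 0.7071

0.707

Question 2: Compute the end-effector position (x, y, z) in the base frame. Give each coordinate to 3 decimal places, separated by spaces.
-0.776 -9.262 11.098

after link 1: o_1 = (-3.5355, -3.5355, 2.0000)
after link 2: o_2 = (-4.2426, -4.2426, 7.0000)
after link 3: o_3 = (-1.7678, -6.0104, 7.8660)
after link 4: o_4 = (-2.8978, -8.5546, 9.3660)
after link 5: o_5 = (-0.7765, -9.2617, 11.0981)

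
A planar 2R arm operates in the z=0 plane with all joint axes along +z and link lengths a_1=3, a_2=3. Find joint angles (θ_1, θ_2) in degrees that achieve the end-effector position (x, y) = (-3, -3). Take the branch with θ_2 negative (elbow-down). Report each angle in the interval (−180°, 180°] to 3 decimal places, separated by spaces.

-90.000 -90.000

cos θ_2 = (18.0000−3²−3²)/(2·3·3) = 0.0000; θ_2 = -90.0000° (elbow-down)
β = atan2(-3.0000,-3.0000) = -135.0000°; ψ = atan2(-3.0000,3.0000) = -45.0000°
θ_1 = β − ψ = -90.0000°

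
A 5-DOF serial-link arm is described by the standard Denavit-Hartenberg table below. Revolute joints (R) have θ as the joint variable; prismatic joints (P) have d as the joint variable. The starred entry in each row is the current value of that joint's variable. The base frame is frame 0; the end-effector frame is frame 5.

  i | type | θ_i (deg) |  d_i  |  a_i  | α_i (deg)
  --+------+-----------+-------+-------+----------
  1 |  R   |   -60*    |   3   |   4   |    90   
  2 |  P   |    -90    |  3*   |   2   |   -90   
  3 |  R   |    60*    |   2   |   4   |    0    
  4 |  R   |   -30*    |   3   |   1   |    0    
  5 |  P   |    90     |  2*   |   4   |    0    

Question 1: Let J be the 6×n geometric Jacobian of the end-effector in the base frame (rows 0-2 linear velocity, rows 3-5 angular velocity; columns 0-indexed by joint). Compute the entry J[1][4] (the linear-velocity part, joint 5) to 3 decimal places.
prismatic axis z_4 = (0.5000,-0.8660,0.0000)
J_v[:, 4] = z_4; J_ω[:, 4] = (0,0,0)
entry J[1][4] = -0.8660

-0.866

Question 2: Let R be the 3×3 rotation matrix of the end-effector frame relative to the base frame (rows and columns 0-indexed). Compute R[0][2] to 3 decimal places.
End-effector z-axis (col 2 of R) = (0.5000,-0.8660,0.0000)
R[0][2] = 0.5000

0.500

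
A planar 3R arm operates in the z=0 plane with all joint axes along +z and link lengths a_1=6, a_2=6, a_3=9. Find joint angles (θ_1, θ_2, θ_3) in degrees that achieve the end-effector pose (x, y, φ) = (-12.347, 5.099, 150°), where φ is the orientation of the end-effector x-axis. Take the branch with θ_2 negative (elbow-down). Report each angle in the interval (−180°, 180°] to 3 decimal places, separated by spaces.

-119.994 -135.002 44.996

wrist centre = target − a_3·(cos φ, sin φ) = (-4.5528, 0.5990)
cos θ_2 = (21.0865−6²−6²)/(2·6·6) = -0.7071; θ_2 = -135.0020° (elbow-down)
β = atan2(0.5990,-4.5528) = 172.5047°; ψ = atan2(-4.2425,1.7572) = -67.5010°
θ_1 = β − ψ = 240.0058°
θ_3 = φ − θ_1 − θ_2 = 44.9963° (wrapped to (-180°,180°])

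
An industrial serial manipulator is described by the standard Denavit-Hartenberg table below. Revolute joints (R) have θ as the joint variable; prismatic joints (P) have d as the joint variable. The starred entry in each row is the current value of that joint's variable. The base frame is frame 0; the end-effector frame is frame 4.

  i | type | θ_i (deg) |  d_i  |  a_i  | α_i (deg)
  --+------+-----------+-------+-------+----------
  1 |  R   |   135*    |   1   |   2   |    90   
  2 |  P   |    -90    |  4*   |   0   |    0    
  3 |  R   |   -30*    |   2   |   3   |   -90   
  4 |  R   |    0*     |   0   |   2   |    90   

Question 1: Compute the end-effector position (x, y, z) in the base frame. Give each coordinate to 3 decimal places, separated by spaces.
4.596 3.889 -3.330

after link 1: o_1 = (-1.4142, 1.4142, 1.0000)
after link 2: o_2 = (1.4142, 4.2426, 1.0000)
after link 3: o_3 = (3.8891, 4.5962, -1.5981)
after link 4: o_4 = (4.5962, 3.8891, -3.3301)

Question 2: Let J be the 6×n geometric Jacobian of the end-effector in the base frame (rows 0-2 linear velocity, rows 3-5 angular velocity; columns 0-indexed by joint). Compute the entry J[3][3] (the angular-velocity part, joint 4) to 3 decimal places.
-0.612

axis z_3 = (-0.6124,0.6124,-0.5000); lever o_n−o_3 = (0.7071,-0.7071,-1.7321)
cross product → J_v[:, 3] = (-1.4142,-1.4142,0.0000)
J_ω[:, 3] = z_3
entry J[3][3] = -0.6124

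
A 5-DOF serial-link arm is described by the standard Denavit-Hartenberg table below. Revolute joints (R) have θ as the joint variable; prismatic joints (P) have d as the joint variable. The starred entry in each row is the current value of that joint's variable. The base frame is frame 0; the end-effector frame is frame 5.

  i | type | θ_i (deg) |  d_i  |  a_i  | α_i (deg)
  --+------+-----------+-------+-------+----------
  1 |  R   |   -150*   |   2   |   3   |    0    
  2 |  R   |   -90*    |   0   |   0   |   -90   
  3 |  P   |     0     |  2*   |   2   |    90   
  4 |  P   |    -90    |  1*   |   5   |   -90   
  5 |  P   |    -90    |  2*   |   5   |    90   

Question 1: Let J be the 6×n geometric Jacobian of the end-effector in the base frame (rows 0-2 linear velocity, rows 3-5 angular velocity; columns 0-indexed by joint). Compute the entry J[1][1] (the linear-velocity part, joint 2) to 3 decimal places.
axis z_1 = (0.0000,0.0000,1.0000); lever o_n−o_1 = (0.5981,4.9641,6.0000)
cross product → J_v[:, 1] = (-4.9641,0.5981,0.0000)
J_ω[:, 1] = z_1
entry J[1][1] = 0.5981

0.598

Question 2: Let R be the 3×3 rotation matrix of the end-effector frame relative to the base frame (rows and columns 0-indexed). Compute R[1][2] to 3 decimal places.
End-effector z-axis (col 2 of R) = (-0.8660,-0.5000,0.0000)
R[1][2] = -0.5000

-0.500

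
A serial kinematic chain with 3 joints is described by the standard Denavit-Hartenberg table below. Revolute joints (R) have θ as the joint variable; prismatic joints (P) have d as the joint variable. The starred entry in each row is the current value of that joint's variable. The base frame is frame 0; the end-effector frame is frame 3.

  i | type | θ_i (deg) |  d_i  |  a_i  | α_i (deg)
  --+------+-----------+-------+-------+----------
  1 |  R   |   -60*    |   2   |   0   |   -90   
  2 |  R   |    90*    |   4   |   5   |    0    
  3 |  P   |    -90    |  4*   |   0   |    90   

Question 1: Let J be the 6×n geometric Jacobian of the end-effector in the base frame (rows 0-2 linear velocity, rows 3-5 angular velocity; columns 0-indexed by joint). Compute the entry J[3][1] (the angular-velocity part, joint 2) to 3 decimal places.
axis z_1 = (0.8660,0.5000,0.0000); lever o_n−o_1 = (6.9282,4.0000,-5.0000)
cross product → J_v[:, 1] = (-2.5000,4.3301,0.0000)
J_ω[:, 1] = z_1
entry J[3][1] = 0.8660

0.866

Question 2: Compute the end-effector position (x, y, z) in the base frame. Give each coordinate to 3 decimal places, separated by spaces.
after link 1: o_1 = (0.0000, 0.0000, 2.0000)
after link 2: o_2 = (3.4641, 2.0000, -3.0000)
after link 3: o_3 = (6.9282, 4.0000, -3.0000)

6.928 4.000 -3.000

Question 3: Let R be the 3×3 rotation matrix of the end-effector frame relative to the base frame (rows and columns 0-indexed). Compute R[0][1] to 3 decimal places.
0.866

End-effector y-axis (col 1 of R) = (0.8660,0.5000,-0.0000)
R[0][1] = 0.8660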